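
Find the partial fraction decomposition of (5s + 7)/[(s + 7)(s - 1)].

At s=-7: A = (5·(-7) + 7)/(-7 - 1) = 7/2. At s=1: B = (5·1 + 7)/(1 + 7) = 3/2
Result: (7/2)/(s + 7) + (3/2)/(s - 1)


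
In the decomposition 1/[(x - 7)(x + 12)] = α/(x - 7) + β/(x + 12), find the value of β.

Cover-up at x = -12: β = 1/(-12 - 7) = -1/19


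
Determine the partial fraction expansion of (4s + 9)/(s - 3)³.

(4s + 9) = α(s - 3)² + β(s - 3) + γ. At s = 3: γ = 4·3 + 9 = 21. Coefficients: α = 0, β = 4
Result: 4/(s - 3)² + 21/(s - 3)³


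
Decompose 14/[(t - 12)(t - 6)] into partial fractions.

14/(t - 12)(t - 6) = A/(t - 12) + B/(t - 6). A = 14/(12 - 6) = 7/3, B = 14/(6 - 12) = -7/3
Result: (7/3)/(t - 12) - (7/3)/(t - 6)


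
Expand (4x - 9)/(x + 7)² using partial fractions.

(4x - 9) = α(x + 7) + β. At x = -7: β = 4·(-7) - 9 = -37. Coeff of x: α = 4
Result: 4/(x + 7) - 37/(x + 7)²


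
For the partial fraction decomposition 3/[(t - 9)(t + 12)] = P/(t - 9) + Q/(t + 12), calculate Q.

Cover-up at t = -12: Q = 3/(-12 - 9) = -3/21 = -1/7


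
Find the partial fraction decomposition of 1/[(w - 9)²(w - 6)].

Cover-up at w=6: C = 1/(6 - 9)² = 1/9. Cover-up at w=9: B = 1/(9 - 6) = 1/3. Comparing w² coeff: A = -C = -1/9
Result: (-1/9)/(w - 9) + (1/3)/(w - 9)² + (1/9)/(w - 6)


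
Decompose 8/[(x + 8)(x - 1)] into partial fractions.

8/(x + 8)(x - 1) = α/(x + 8) + β/(x - 1). α = 8/(-8 - 1) = -8/9, β = 8/(1 + 8) = 8/9
Result: (-8/9)/(x + 8) + (8/9)/(x - 1)


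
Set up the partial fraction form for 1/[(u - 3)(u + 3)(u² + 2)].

Two linear + quadratic: A/(u - 3) + B/(u + 3) + (Cu + D)/(u² + 2)


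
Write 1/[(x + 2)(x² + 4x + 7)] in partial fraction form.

Cover-up at x = -2: P = 1/((-2)² + 4·(-2) + 7) = 1/3. Then Q = -P = -1/3, R = -P·(4 - 2) = -2/3
Result: (1/3)/(x + 2) - ((1/3)x + 2/3)/(x² + 4x + 7)


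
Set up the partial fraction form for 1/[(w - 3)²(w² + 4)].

Repeated linear + quadratic: α/(w - 3) + β/(w - 3)² + (γw + δ)/(w² + 4)


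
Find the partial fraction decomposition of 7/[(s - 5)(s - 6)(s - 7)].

Using cover-up method: P = 7/2, Q = -7, R = 7/2
Result: (7/2)/(s - 5) - 7/(s - 6) + (7/2)/(s - 7)


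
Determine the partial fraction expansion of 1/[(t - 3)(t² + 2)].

Cover-up at t = 3: α = 1/(3² + 2) = 1/11. Then β = -α = -1/11, γ = -α·(0 + 3) = -3/11
Result: (1/11)/(t - 3) - ((1/11)t + 3/11)/(t² + 2)


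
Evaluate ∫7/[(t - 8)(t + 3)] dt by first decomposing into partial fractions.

Decompose: 7/[(t - 8)(t + 3)] = (7/11)/(t - 8) - (7/11)/(t + 3). Integrate each term: (7/11) ln|(t - 8)| - (7/11) ln|(t + 3)| + C


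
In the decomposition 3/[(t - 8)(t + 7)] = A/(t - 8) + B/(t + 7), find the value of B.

Cover-up at t = -7: B = 3/(-7 - 8) = -3/15 = -1/5


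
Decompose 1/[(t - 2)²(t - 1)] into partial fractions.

Cover-up at t=1: γ = 1/(1 - 2)² = 1. Cover-up at t=2: β = 1/(2 - 1) = 1. Comparing t² coeff: α = -γ = -1
Result: -1/(t - 2) + 1/(t - 2)² + 1/(t - 1)


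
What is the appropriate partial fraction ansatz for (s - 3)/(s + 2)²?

Repeated linear factor: P/(s + 2) + Q/(s + 2)²


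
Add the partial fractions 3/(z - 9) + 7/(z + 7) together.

Common denominator (z - 9)(z + 7). Numerator: 3(z + 7) + 7(z - 9) = (3z + 21) + (7z - 63) = 10z - 42
Result: (10z - 42)/[(z - 9)(z + 7)]


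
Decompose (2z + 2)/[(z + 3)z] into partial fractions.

At z=-3: P = (2·(-3) + 2)/(-3 - 0) = 4/3. At z=0: Q = (2·0 + 2)/(0 + 3) = 2/3
Result: (4/3)/(z + 3) + (2/3)/z


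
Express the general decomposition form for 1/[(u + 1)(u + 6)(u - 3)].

Three distinct linear factors: α/(u + 1) + β/(u + 6) + γ/(u - 3)


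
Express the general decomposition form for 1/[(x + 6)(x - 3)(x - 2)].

Three distinct linear factors: A/(x + 6) + B/(x - 3) + C/(x - 2)


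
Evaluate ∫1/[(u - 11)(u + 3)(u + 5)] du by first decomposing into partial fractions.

Cover-up: A = 1/224, B = -1/28, C = 1/32. Decomposition: (1/224)/(u - 11) - (1/28)/(u + 3) + (1/32)/(u + 5). Integrate each term: (1/224) ln|(u - 11)| - (1/28) ln|(u + 3)| + (1/32) ln|(u + 5)| + C


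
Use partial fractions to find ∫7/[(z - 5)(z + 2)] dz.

Decompose: 7/[(z - 5)(z + 2)] = 1/(z - 5) - 1/(z + 2). Integrate each term: ln|(z - 5)| - ln|(z + 2)| + C


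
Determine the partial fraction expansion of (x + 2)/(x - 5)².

(x + 2) = α(x - 5) + β. At x = 5: β = 1·5 + 2 = 7. Coeff of x: α = 1
Result: 1/(x - 5) + 7/(x - 5)²


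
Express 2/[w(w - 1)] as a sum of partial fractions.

2/w(w - 1) = P/w + Q/(w - 1). P = 2/(0 - 1) = -2, Q = 2/(1 - 0) = 2
Result: -2/w + 2/(w - 1)


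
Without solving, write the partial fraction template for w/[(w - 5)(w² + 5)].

Linear + irreducible quadratic: α/(w - 5) + (βw + γ)/(w² + 5)


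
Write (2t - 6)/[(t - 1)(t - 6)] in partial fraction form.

At t=1: α = (2·1 - 6)/(1 - 6) = 4/5. At t=6: β = (2·6 - 6)/(6 - 1) = 6/5
Result: (4/5)/(t - 1) + (6/5)/(t - 6)


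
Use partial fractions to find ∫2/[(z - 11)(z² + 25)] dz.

Cover-up at z=11: P = 2/(11²+25) = 1/73. Coeff matching: Q = -1/73, R = -11/73. Decomposition: (1/73)/(z - 11) - ((1/73)z + 11/73)/(z² + 25). Integrate: linear → ln, quadratic → (1/2)ln + arctan: (1/73) ln|(z - 11)| - (1/146) ln(z² + 25) - (11/365) arctan(z/5) + C


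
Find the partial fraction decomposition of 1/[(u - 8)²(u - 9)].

Cover-up at u=9: C = 1/(9 - 8)² = 1. Cover-up at u=8: B = 1/(8 - 9) = -1. Comparing u² coeff: A = -C = -1
Result: -1/(u - 8) - 1/(u - 8)² + 1/(u - 9)


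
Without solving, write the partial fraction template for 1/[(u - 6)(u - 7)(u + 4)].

Three distinct linear factors: P/(u - 6) + Q/(u - 7) + R/(u + 4)


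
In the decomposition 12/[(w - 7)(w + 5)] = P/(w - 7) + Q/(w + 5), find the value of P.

Cover-up at w = 7: P = 12/(7 + 5) = 12/12 = 1


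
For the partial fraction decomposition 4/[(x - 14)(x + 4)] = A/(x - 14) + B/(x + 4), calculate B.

Cover-up at x = -4: B = 4/(-4 - 14) = -4/18 = -2/9


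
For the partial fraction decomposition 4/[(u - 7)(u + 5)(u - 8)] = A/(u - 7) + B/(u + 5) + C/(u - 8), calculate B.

Cover-up at u = -5: B = 4/[(-5 - 7)(-5 - 8)] = 4/[(-12)(-13)] = 4/156 = 1/39


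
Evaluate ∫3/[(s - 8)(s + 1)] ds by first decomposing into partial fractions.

Decompose: 3/[(s - 8)(s + 1)] = (1/3)/(s - 8) - (1/3)/(s + 1). Integrate each term: (1/3) ln|(s - 8)| - (1/3) ln|(s + 1)| + C


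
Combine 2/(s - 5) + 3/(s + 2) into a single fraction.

Common denominator (s - 5)(s + 2). Numerator: 2(s + 2) + 3(s - 5) = (2s + 4) + (3s - 15) = 5s - 11
Result: (5s - 11)/[(s - 5)(s + 2)]


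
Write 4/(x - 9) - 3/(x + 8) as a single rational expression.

Common denominator (x - 9)(x + 8). Numerator: 4(x + 8) - 3(x - 9) = (4x + 32) - (3x - 27) = x + 59
Result: (x + 59)/[(x - 9)(x + 8)]


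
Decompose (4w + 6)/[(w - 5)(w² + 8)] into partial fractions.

At w=5: P = (4·5 + 6)/(5² + 8) = 26/33. Q = -P = -26/33, R = 4 - 5·P = 2/33
Result: (26/33)/(w - 5) - ((26/33)w - 2/33)/(w² + 8)


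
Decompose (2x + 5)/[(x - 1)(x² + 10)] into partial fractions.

At x=1: P = (2·1 + 5)/(1² + 10) = 7/11. Q = -P = -7/11, R = 2 - 1·P = 15/11
Result: (7/11)/(x - 1) - ((7/11)x - 15/11)/(x² + 10)


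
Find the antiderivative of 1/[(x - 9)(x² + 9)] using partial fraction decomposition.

Cover-up at x=9: α = 1/(9²+9) = 1/90. Coeff matching: β = -1/90, γ = -1/10. Decomposition: (1/90)/(x - 9) - ((1/90)x + 1/10)/(x² + 9). Integrate: linear → ln, quadratic → (1/2)ln + arctan: (1/90) ln|(x - 9)| - (1/180) ln(x² + 9) - (1/30) arctan(x/3) + C


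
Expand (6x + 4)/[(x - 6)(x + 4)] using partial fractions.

At x=6: α = (6·6 + 4)/(6 + 4) = 4. At x=-4: β = (6·(-4) + 4)/(-4 - 6) = 2
Result: 4/(x - 6) + 2/(x + 4)


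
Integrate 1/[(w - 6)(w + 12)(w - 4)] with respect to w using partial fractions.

Cover-up: P = 1/36, Q = 1/288, R = -1/32. Decomposition: (1/36)/(w - 6) + (1/288)/(w + 12) - (1/32)/(w - 4). Integrate each term: (1/36) ln|(w - 6)| + (1/288) ln|(w + 12)| - (1/32) ln|(w - 4)| + C


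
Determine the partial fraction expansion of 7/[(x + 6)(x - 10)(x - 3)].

Using cover-up method: P = 7/144, Q = 1/16, R = -1/9
Result: (7/144)/(x + 6) + (1/16)/(x - 10) - (1/9)/(x - 3)


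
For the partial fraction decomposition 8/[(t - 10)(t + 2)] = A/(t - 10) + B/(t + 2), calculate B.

Cover-up at t = -2: B = 8/(-2 - 10) = -8/12 = -2/3


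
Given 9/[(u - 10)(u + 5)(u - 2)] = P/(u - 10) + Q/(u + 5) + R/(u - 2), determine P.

Cover-up at u = 10: P = 9/[(10 + 5)(10 - 2)] = 9/[(15)(8)] = 9/120 = 3/40


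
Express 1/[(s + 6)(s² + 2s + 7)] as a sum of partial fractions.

Cover-up at s = -6: P = 1/((-6)² + 2·(-6) + 7) = 1/31. Then Q = -P = -1/31, R = -P·(2 - 6) = 4/31
Result: (1/31)/(s + 6) - ((1/31)s - 4/31)/(s² + 2s + 7)


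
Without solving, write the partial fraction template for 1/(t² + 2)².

Repeated quadratic factor: (αt + β)/(t² + 2) + (γt + δ)/(t² + 2)²


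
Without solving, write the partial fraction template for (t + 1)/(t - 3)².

Repeated linear factor: A/(t - 3) + B/(t - 3)²


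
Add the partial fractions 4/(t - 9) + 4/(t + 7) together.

Common denominator (t - 9)(t + 7). Numerator: 4(t + 7) + 4(t - 9) = (4t + 28) + (4t - 36) = 8t - 8
Result: (8t - 8)/[(t - 9)(t + 7)]


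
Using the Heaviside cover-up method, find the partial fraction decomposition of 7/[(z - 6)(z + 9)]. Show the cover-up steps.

Cover (z - 6): set z=6, get α = 7/(6 + 9) = 7/15. Cover (z + 9): set z=-9, get β = 7/(-9 - 6) = -7/15.
Result: (7/15)/(z - 6) - (7/15)/(z + 9)


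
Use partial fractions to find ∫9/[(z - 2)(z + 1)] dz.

Decompose: 9/[(z - 2)(z + 1)] = 3/(z - 2) - 3/(z + 1). Integrate each term: 3 ln|(z - 2)| - 3 ln|(z + 1)| + C


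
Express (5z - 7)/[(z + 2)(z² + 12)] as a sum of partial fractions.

At z=-2: A = (5·(-2) - 7)/((-2)² + 12) = -17/16. B = -A = 17/16, C = 5 - (-2)·A = 23/8
Result: (-17/16)/(z + 2) + ((17/16)z + 23/8)/(z² + 12)


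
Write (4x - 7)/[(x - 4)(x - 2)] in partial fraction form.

At x=4: P = (4·4 - 7)/(4 - 2) = 9/2. At x=2: Q = (4·2 - 7)/(2 - 4) = -1/2
Result: (9/2)/(x - 4) - (1/2)/(x - 2)


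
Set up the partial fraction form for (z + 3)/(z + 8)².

Repeated linear factor: A/(z + 8) + B/(z + 8)²


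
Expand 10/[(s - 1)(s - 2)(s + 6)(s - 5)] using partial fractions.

Using Heaviside cover-up: (5/14)/(s - 1) - (5/12)/(s - 2) - (5/308)/(s + 6) + (5/66)/(s - 5)


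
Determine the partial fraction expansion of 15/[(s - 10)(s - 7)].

15/(s - 10)(s - 7) = A/(s - 10) + B/(s - 7). A = 15/(10 - 7) = 5, B = 15/(7 - 10) = -5
Result: 5/(s - 10) - 5/(s - 7)


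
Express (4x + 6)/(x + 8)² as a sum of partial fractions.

(4x + 6) = A(x + 8) + B. At x = -8: B = 4·(-8) + 6 = -26. Coeff of x: A = 4
Result: 4/(x + 8) - 26/(x + 8)²


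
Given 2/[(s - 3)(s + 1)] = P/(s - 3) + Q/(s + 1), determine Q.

Cover-up at s = -1: Q = 2/(-1 - 3) = -2/4 = -1/2


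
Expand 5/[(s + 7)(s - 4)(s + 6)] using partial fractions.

Using cover-up method: α = 5/11, β = 1/22, γ = -1/2
Result: (5/11)/(s + 7) + (1/22)/(s - 4) - (1/2)/(s + 6)


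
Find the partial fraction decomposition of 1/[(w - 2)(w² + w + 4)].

Cover-up at w = 2: α = 1/(2² + 1·2 + 4) = 1/10. Then β = -α = -1/10, γ = -α·(1 + 2) = -3/10
Result: (1/10)/(w - 2) - ((1/10)w + 3/10)/(w² + w + 4)


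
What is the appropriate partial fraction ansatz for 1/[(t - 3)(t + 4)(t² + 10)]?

Two linear + quadratic: P/(t - 3) + Q/(t + 4) + (Rt + S)/(t² + 10)


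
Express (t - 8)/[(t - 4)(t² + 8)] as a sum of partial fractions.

At t=4: P = (1·4 - 8)/(4² + 8) = -1/6. Q = -P = 1/6, R = 1 - 4·P = 5/3
Result: (-1/6)/(t - 4) + ((1/6)t + 5/3)/(t² + 8)


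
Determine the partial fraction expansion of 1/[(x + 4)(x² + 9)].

Cover-up at x = -4: P = 1/((-4)² + 9) = 1/25. Then Q = -P = -1/25, R = -P·(0 - 4) = 4/25
Result: (1/25)/(x + 4) - ((1/25)x - 4/25)/(x² + 9)


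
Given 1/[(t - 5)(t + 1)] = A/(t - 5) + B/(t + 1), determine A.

Cover-up at t = 5: A = 1/(5 + 1) = 1/6


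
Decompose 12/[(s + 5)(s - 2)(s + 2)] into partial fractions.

Using cover-up method: α = 4/7, β = 3/7, γ = -1
Result: (4/7)/(s + 5) + (3/7)/(s - 2) - 1/(s + 2)


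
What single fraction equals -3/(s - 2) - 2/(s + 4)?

Common denominator (s - 2)(s + 4). Numerator: -3(s + 4) - 2(s - 2) = (-3s - 12) - (2s - 4) = -5s - 8
Result: (-5s - 8)/[(s - 2)(s + 4)]


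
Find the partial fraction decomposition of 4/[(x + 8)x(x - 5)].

Using cover-up method: A = 1/26, B = -1/10, C = 4/65
Result: (1/26)/(x + 8) - (1/10)/x + (4/65)/(x - 5)


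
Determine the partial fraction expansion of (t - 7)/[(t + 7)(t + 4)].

At t=-7: P = (1·(-7) - 7)/(-7 + 4) = 14/3. At t=-4: Q = (1·(-4) - 7)/(-4 + 7) = -11/3
Result: (14/3)/(t + 7) - (11/3)/(t + 4)


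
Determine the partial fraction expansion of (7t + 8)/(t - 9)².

(7t + 8) = P(t - 9) + Q. At t = 9: Q = 7·9 + 8 = 71. Coeff of t: P = 7
Result: 7/(t - 9) + 71/(t - 9)²


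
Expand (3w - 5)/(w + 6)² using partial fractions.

(3w - 5) = α(w + 6) + β. At w = -6: β = 3·(-6) - 5 = -23. Coeff of w: α = 3
Result: 3/(w + 6) - 23/(w + 6)²


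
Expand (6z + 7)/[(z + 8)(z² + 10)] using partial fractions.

At z=-8: α = (6·(-8) + 7)/((-8)² + 10) = -41/74. β = -α = 41/74, γ = 6 - (-8)·α = 58/37
Result: (-41/74)/(z + 8) + ((41/74)z + 58/37)/(z² + 10)


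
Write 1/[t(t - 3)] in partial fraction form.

1/t(t - 3) = α/t + β/(t - 3). α = 1/(0 - 3) = -1/3, β = 1/(3 - 0) = 1/3
Result: (-1/3)/t + (1/3)/(t - 3)


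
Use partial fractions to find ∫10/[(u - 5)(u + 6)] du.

Decompose: 10/[(u - 5)(u + 6)] = (10/11)/(u - 5) - (10/11)/(u + 6). Integrate each term: (10/11) ln|(u - 5)| - (10/11) ln|(u + 6)| + C


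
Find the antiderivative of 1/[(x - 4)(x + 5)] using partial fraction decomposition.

Decompose: 1/[(x - 4)(x + 5)] = (1/9)/(x - 4) - (1/9)/(x + 5). Integrate each term: (1/9) ln|(x - 4)| - (1/9) ln|(x + 5)| + C


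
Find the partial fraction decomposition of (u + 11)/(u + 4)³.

(u + 11) = α(u + 4)² + β(u + 4) + γ. At u = -4: γ = 1·(-4) + 11 = 7. Coefficients: α = 0, β = 1
Result: 1/(u + 4)² + 7/(u + 4)³


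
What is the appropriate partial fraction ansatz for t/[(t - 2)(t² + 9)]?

Linear + irreducible quadratic: α/(t - 2) + (βt + γ)/(t² + 9)


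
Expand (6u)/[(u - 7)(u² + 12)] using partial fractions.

At u=7: A = (6·7 + 0)/(7² + 12) = 42/61. B = -A = -42/61, C = 6 - 7·A = 72/61
Result: (42/61)/(u - 7) - ((42/61)u - 72/61)/(u² + 12)


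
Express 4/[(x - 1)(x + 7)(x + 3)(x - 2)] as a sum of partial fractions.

Using Heaviside cover-up: (-1/8)/(x - 1) - (1/72)/(x + 7) + (1/20)/(x + 3) + (4/45)/(x - 2)


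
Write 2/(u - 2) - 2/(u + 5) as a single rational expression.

Common denominator (u - 2)(u + 5). Numerator: 2(u + 5) - 2(u - 2) = (2u + 10) - (2u - 4) = 14
Result: (14)/[(u - 2)(u + 5)]


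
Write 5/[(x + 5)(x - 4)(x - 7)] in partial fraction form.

Using cover-up method: A = 5/108, B = -5/27, C = 5/36
Result: (5/108)/(x + 5) - (5/27)/(x - 4) + (5/36)/(x - 7)


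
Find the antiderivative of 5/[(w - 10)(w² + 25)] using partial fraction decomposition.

Cover-up at w=10: P = 5/(10²+25) = 1/25. Coeff matching: Q = -1/25, R = -2/5. Decomposition: (1/25)/(w - 10) - ((1/25)w + 2/5)/(w² + 25). Integrate: linear → ln, quadratic → (1/2)ln + arctan: (1/25) ln|(w - 10)| - (1/50) ln(w² + 25) - (2/25) arctan(w/5) + C


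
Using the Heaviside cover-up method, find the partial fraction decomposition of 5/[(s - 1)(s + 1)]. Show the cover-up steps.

Cover (s - 1): set s=1, get A = 5/(1 + 1) = 5/2. Cover (s + 1): set s=-1, get B = 5/(-1 - 1) = -5/2.
Result: (5/2)/(s - 1) - (5/2)/(s + 1)


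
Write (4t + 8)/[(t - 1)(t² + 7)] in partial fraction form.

At t=1: α = (4·1 + 8)/(1² + 7) = 3/2. β = -α = -3/2, γ = 4 - 1·α = 5/2
Result: (3/2)/(t - 1) - ((3/2)t - 5/2)/(t² + 7)


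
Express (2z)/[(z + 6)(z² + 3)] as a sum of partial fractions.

At z=-6: A = (2·(-6) + 0)/((-6)² + 3) = -4/13. B = -A = 4/13, C = 2 - (-6)·A = 2/13
Result: (-4/13)/(z + 6) + ((4/13)z + 2/13)/(z² + 3)


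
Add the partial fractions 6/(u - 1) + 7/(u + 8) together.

Common denominator (u - 1)(u + 8). Numerator: 6(u + 8) + 7(u - 1) = (6u + 48) + (7u - 7) = 13u + 41
Result: (13u + 41)/[(u - 1)(u + 8)]


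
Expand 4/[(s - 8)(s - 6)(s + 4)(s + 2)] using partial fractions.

Using Heaviside cover-up: (1/60)/(s - 8) - (1/40)/(s - 6) - (1/60)/(s + 4) + (1/40)/(s + 2)


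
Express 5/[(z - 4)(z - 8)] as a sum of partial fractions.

5/(z - 4)(z - 8) = P/(z - 4) + Q/(z - 8). P = 5/(4 - 8) = -5/4, Q = 5/(8 - 4) = 5/4
Result: (-5/4)/(z - 4) + (5/4)/(z - 8)


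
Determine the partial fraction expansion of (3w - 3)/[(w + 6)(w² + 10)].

At w=-6: α = (3·(-6) - 3)/((-6)² + 10) = -21/46. β = -α = 21/46, γ = 3 - (-6)·α = 6/23
Result: (-21/46)/(w + 6) + ((21/46)w + 6/23)/(w² + 10)


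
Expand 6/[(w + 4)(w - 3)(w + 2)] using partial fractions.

Using cover-up method: P = 3/7, Q = 6/35, R = -3/5
Result: (3/7)/(w + 4) + (6/35)/(w - 3) - (3/5)/(w + 2)


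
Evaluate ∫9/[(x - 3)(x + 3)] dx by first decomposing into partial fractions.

Decompose: 9/[(x - 3)(x + 3)] = (3/2)/(x - 3) - (3/2)/(x + 3). Integrate each term: (3/2) ln|(x - 3)| - (3/2) ln|(x + 3)| + C


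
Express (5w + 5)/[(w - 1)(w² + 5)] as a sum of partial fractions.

At w=1: α = (5·1 + 5)/(1² + 5) = 5/3. β = -α = -5/3, γ = 5 - 1·α = 10/3
Result: (5/3)/(w - 1) - ((5/3)w - 10/3)/(w² + 5)


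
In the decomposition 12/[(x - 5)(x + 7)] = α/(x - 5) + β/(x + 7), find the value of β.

Cover-up at x = -7: β = 12/(-7 - 5) = -12/12 = -1


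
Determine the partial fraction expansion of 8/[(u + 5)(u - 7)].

8/(u + 5)(u - 7) = α/(u + 5) + β/(u - 7). α = 8/(-5 - 7) = -2/3, β = 8/(7 + 5) = 2/3
Result: (-2/3)/(u + 5) + (2/3)/(u - 7)


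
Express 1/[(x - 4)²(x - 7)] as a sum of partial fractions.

Cover-up at x=7: R = 1/(7 - 4)² = 1/9. Cover-up at x=4: Q = 1/(4 - 7) = -1/3. Comparing x² coeff: P = -R = -1/9
Result: (-1/9)/(x - 4) - (1/3)/(x - 4)² + (1/9)/(x - 7)


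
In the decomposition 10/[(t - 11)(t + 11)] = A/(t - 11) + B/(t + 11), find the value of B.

Cover-up at t = -11: B = 10/(-11 - 11) = -10/22 = -5/11


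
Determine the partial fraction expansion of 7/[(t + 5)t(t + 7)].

Using cover-up method: P = -7/10, Q = 1/5, R = 1/2
Result: (-7/10)/(t + 5) + (1/5)/t + (1/2)/(t + 7)


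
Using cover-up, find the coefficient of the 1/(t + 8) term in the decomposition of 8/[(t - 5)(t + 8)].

Cover (t + 8), set t=-8: 8/((t - 5) at t=-8) = 8/(-13) = -8/13


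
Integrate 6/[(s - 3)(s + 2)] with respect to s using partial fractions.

Decompose: 6/[(s - 3)(s + 2)] = (6/5)/(s - 3) - (6/5)/(s + 2). Integrate each term: (6/5) ln|(s - 3)| - (6/5) ln|(s + 2)| + C


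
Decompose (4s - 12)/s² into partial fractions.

(4s - 12) = As + B. At s = 0: B = 4·0 - 12 = -12. Coeff of s: A = 4
Result: 4/s - 12/s²


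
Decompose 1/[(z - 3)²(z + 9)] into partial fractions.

Cover-up at z=-9: R = 1/(-9 - 3)² = 1/144. Cover-up at z=3: Q = 1/(3 + 9) = 1/12. Comparing z² coeff: P = -R = -1/144
Result: (-1/144)/(z - 3) + (1/12)/(z - 3)² + (1/144)/(z + 9)


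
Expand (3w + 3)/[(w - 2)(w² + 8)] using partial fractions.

At w=2: P = (3·2 + 3)/(2² + 8) = 3/4. Q = -P = -3/4, R = 3 - 2·P = 3/2
Result: (3/4)/(w - 2) - ((3/4)w - 3/2)/(w² + 8)


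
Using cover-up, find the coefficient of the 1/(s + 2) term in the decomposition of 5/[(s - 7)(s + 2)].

Cover (s + 2), set s=-2: 5/((s - 7) at s=-2) = 5/(-9) = -5/9


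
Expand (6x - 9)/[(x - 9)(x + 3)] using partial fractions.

At x=9: α = (6·9 - 9)/(9 + 3) = 15/4. At x=-3: β = (6·(-3) - 9)/(-3 - 9) = 9/4
Result: (15/4)/(x - 9) + (9/4)/(x + 3)


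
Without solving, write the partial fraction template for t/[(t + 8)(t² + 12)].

Linear + irreducible quadratic: P/(t + 8) + (Qt + R)/(t² + 12)


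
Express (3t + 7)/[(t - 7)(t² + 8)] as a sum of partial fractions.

At t=7: A = (3·7 + 7)/(7² + 8) = 28/57. B = -A = -28/57, C = 3 - 7·A = -25/57
Result: (28/57)/(t - 7) - ((28/57)t + 25/57)/(t² + 8)


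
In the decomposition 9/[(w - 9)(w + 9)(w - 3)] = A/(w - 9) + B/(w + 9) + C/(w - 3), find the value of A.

Cover-up at w = 9: A = 9/[(9 + 9)(9 - 3)] = 9/[(18)(6)] = 9/108 = 1/12


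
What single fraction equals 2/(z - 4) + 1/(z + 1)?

Common denominator (z - 4)(z + 1). Numerator: 2(z + 1) + 1(z - 4) = (2z + 2) + (z - 4) = 3z - 2
Result: (3z - 2)/[(z - 4)(z + 1)]


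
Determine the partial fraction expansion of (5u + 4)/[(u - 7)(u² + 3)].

At u=7: P = (5·7 + 4)/(7² + 3) = 3/4. Q = -P = -3/4, R = 5 - 7·P = -1/4
Result: (3/4)/(u - 7) - ((3/4)u + 1/4)/(u² + 3)


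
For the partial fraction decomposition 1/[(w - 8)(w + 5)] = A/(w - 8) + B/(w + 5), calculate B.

Cover-up at w = -5: B = 1/(-5 - 8) = -1/13


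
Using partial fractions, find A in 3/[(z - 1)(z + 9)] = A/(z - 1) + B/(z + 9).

Cover-up at z = 1: A = 3/(1 + 9) = 3/10


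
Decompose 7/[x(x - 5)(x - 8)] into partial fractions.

Using cover-up method: P = 7/40, Q = -7/15, R = 7/24
Result: (7/40)/x - (7/15)/(x - 5) + (7/24)/(x - 8)


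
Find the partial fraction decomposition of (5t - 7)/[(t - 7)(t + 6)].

At t=7: α = (5·7 - 7)/(7 + 6) = 28/13. At t=-6: β = (5·(-6) - 7)/(-6 - 7) = 37/13
Result: (28/13)/(t - 7) + (37/13)/(t + 6)


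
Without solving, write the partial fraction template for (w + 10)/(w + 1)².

Repeated linear factor: α/(w + 1) + β/(w + 1)²


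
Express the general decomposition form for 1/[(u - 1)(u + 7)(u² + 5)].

Two linear + quadratic: P/(u - 1) + Q/(u + 7) + (Ru + S)/(u² + 5)


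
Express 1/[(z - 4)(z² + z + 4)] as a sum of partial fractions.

Cover-up at z = 4: P = 1/(4² + 1·4 + 4) = 1/24. Then Q = -P = -1/24, R = -P·(1 + 4) = -5/24
Result: (1/24)/(z - 4) - ((1/24)z + 5/24)/(z² + z + 4)


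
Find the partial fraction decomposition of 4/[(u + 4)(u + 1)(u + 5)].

Using cover-up method: A = -4/3, B = 1/3, C = 1
Result: (-4/3)/(u + 4) + (1/3)/(u + 1) + 1/(u + 5)


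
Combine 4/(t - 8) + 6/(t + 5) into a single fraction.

Common denominator (t - 8)(t + 5). Numerator: 4(t + 5) + 6(t - 8) = (4t + 20) + (6t - 48) = 10t - 28
Result: (10t - 28)/[(t - 8)(t + 5)]


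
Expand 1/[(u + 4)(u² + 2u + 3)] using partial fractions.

Cover-up at u = -4: α = 1/((-4)² + 2·(-4) + 3) = 1/11. Then β = -α = -1/11, γ = -α·(2 - 4) = 2/11
Result: (1/11)/(u + 4) - ((1/11)u - 2/11)/(u² + 2u + 3)


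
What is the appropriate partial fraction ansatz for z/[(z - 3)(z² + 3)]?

Linear + irreducible quadratic: P/(z - 3) + (Qz + R)/(z² + 3)


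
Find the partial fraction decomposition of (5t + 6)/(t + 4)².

(5t + 6) = A(t + 4) + B. At t = -4: B = 5·(-4) + 6 = -14. Coeff of t: A = 5
Result: 5/(t + 4) - 14/(t + 4)²


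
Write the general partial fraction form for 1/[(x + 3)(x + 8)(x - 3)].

Three distinct linear factors: A/(x + 3) + B/(x + 8) + C/(x - 3)


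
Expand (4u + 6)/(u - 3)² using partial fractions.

(4u + 6) = P(u - 3) + Q. At u = 3: Q = 4·3 + 6 = 18. Coeff of u: P = 4
Result: 4/(u - 3) + 18/(u - 3)²


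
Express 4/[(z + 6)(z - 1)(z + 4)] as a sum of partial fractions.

Using cover-up method: P = 2/7, Q = 4/35, R = -2/5
Result: (2/7)/(z + 6) + (4/35)/(z - 1) - (2/5)/(z + 4)


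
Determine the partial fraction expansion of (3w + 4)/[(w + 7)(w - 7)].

At w=-7: A = (3·(-7) + 4)/(-7 - 7) = 17/14. At w=7: B = (3·7 + 4)/(7 + 7) = 25/14
Result: (17/14)/(w + 7) + (25/14)/(w - 7)


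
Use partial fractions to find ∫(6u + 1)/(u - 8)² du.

Decompose: A = 6, B = 6·8 + 1 = 49, so (6u + 1)/(u - 8)² = 6/(u - 8) + 49/(u - 8)². Integrate: ∫ A/(u - 8) du = 6 ln|(u - 8)|; ∫ B/(u - 8)² du = -49/(u - 8). Sum: 6 ln|(u - 8)| - 49/(u - 8) + C


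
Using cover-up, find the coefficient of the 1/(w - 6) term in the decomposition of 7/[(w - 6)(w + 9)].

Cover (w - 6), set w=6: 7/((w + 9) at w=6) = 7/(15) = 7/15


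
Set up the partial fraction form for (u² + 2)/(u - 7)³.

Repeated linear factor (power 3): A/(u - 7) + B/(u - 7)² + C/(u - 7)³


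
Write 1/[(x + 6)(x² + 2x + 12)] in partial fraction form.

Cover-up at x = -6: α = 1/((-6)² + 2·(-6) + 12) = 1/36. Then β = -α = -1/36, γ = -α·(2 - 6) = 1/9
Result: (1/36)/(x + 6) - ((1/36)x - 1/9)/(x² + 2x + 12)


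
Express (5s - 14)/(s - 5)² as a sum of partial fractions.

(5s - 14) = A(s - 5) + B. At s = 5: B = 5·5 - 14 = 11. Coeff of s: A = 5
Result: 5/(s - 5) + 11/(s - 5)²


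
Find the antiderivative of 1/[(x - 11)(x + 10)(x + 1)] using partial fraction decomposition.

Cover-up: P = 1/252, Q = 1/189, R = -1/108. Decomposition: (1/252)/(x - 11) + (1/189)/(x + 10) - (1/108)/(x + 1). Integrate each term: (1/252) ln|(x - 11)| + (1/189) ln|(x + 10)| - (1/108) ln|(x + 1)| + C


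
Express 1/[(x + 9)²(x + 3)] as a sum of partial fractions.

Cover-up at x=-3: R = 1/(-3 + 9)² = 1/36. Cover-up at x=-9: Q = 1/(-9 + 3) = -1/6. Comparing x² coeff: P = -R = -1/36
Result: (-1/36)/(x + 9) - (1/6)/(x + 9)² + (1/36)/(x + 3)


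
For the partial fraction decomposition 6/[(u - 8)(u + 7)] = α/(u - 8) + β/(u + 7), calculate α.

Cover-up at u = 8: α = 6/(8 + 7) = 6/15 = 2/5


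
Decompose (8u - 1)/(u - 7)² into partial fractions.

(8u - 1) = P(u - 7) + Q. At u = 7: Q = 8·7 - 1 = 55. Coeff of u: P = 8
Result: 8/(u - 7) + 55/(u - 7)²


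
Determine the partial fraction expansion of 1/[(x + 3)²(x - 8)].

Cover-up at x=8: R = 1/(8 + 3)² = 1/121. Cover-up at x=-3: Q = 1/(-3 - 8) = -1/11. Comparing x² coeff: P = -R = -1/121
Result: (-1/121)/(x + 3) - (1/11)/(x + 3)² + (1/121)/(x - 8)


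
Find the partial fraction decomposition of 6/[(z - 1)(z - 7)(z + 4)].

Using cover-up method: P = -1/5, Q = 1/11, R = 6/55
Result: (-1/5)/(z - 1) + (1/11)/(z - 7) + (6/55)/(z + 4)


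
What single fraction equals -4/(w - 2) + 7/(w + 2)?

Common denominator (w - 2)(w + 2). Numerator: -4(w + 2) + 7(w - 2) = (-4w - 8) + (7w - 14) = 3w - 22
Result: (3w - 22)/[(w - 2)(w + 2)]


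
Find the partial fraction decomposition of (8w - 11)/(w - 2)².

(8w - 11) = α(w - 2) + β. At w = 2: β = 8·2 - 11 = 5. Coeff of w: α = 8
Result: 8/(w - 2) + 5/(w - 2)²


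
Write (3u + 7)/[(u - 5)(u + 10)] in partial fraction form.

At u=5: P = (3·5 + 7)/(5 + 10) = 22/15. At u=-10: Q = (3·(-10) + 7)/(-10 - 5) = 23/15
Result: (22/15)/(u - 5) + (23/15)/(u + 10)


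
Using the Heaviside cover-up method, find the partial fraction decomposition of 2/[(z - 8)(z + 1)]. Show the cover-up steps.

Cover (z - 8): set z=8, get P = 2/(8 + 1) = 2/9. Cover (z + 1): set z=-1, get Q = 2/(-1 - 8) = -2/9.
Result: (2/9)/(z - 8) - (2/9)/(z + 1)


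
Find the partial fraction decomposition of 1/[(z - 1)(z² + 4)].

Cover-up at z = 1: α = 1/(1² + 4) = 1/5. Then β = -α = -1/5, γ = -α·(0 + 1) = -1/5
Result: (1/5)/(z - 1) - ((1/5)z + 1/5)/(z² + 4)


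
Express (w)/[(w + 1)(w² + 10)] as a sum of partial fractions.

At w=-1: P = (1·(-1) + 0)/((-1)² + 10) = -1/11. Q = -P = 1/11, R = 1 - (-1)·P = 10/11
Result: (-1/11)/(w + 1) + ((1/11)w + 10/11)/(w² + 10)


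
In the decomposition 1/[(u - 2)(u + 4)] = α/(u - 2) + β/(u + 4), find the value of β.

Cover-up at u = -4: β = 1/(-4 - 2) = -1/6


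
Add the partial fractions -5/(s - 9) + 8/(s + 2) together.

Common denominator (s - 9)(s + 2). Numerator: -5(s + 2) + 8(s - 9) = (-5s - 10) + (8s - 72) = 3s - 82
Result: (3s - 82)/[(s - 9)(s + 2)]


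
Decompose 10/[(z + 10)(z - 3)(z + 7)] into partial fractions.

Using cover-up method: A = 10/39, B = 1/13, C = -1/3
Result: (10/39)/(z + 10) + (1/13)/(z - 3) - (1/3)/(z + 7)


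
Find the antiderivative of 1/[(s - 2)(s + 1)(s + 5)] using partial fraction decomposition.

Cover-up: P = 1/21, Q = -1/12, R = 1/28. Decomposition: (1/21)/(s - 2) - (1/12)/(s + 1) + (1/28)/(s + 5). Integrate each term: (1/21) ln|(s - 2)| - (1/12) ln|(s + 1)| + (1/28) ln|(s + 5)| + C


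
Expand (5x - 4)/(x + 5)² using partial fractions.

(5x - 4) = P(x + 5) + Q. At x = -5: Q = 5·(-5) - 4 = -29. Coeff of x: P = 5
Result: 5/(x + 5) - 29/(x + 5)²


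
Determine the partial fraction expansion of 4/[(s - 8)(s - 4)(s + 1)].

Using cover-up method: α = 1/9, β = -1/5, γ = 4/45
Result: (1/9)/(s - 8) - (1/5)/(s - 4) + (4/45)/(s + 1)


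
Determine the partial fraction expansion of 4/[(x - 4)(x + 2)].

4/(x - 4)(x + 2) = α/(x - 4) + β/(x + 2). α = 4/(4 + 2) = 2/3, β = 4/(-2 - 4) = -2/3
Result: (2/3)/(x - 4) - (2/3)/(x + 2)


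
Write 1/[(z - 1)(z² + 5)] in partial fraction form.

Cover-up at z = 1: α = 1/(1² + 5) = 1/6. Then β = -α = -1/6, γ = -α·(0 + 1) = -1/6
Result: (1/6)/(z - 1) - ((1/6)z + 1/6)/(z² + 5)


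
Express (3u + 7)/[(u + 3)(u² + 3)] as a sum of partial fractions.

At u=-3: α = (3·(-3) + 7)/((-3)² + 3) = -1/6. β = -α = 1/6, γ = 3 - (-3)·α = 5/2
Result: (-1/6)/(u + 3) + ((1/6)u + 5/2)/(u² + 3)


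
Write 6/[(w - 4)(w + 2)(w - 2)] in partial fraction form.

Using cover-up method: α = 1/2, β = 1/4, γ = -3/4
Result: (1/2)/(w - 4) + (1/4)/(w + 2) - (3/4)/(w - 2)


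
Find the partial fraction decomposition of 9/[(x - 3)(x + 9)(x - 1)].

Using cover-up method: α = 3/8, β = 3/40, γ = -9/20
Result: (3/8)/(x - 3) + (3/40)/(x + 9) - (9/20)/(x - 1)


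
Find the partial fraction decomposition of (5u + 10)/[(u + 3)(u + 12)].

At u=-3: P = (5·(-3) + 10)/(-3 + 12) = -5/9. At u=-12: Q = (5·(-12) + 10)/(-12 + 3) = 50/9
Result: (-5/9)/(u + 3) + (50/9)/(u + 12)


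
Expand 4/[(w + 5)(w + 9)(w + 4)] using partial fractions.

Using cover-up method: A = -1, B = 1/5, C = 4/5
Result: -1/(w + 5) + (1/5)/(w + 9) + (4/5)/(w + 4)


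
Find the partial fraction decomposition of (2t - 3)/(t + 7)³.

(2t - 3) = A(t + 7)² + B(t + 7) + C. At t = -7: C = 2·(-7) - 3 = -17. Coefficients: A = 0, B = 2
Result: 2/(t + 7)² - 17/(t + 7)³


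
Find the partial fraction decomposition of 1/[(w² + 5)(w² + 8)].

Coefficient matching gives P = R = 0, Q = 1/(8-5) = 1/3, S = -Q = -1/3
Result: (1/3)/(w² + 5) - (1/3)/(w² + 8)


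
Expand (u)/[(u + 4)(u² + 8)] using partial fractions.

At u=-4: α = (1·(-4) + 0)/((-4)² + 8) = -1/6. β = -α = 1/6, γ = 1 - (-4)·α = 1/3
Result: (-1/6)/(u + 4) + ((1/6)u + 1/3)/(u² + 8)


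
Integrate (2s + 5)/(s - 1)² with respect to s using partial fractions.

Decompose: A = 2, B = 2·1 + 5 = 7, so (2s + 5)/(s - 1)² = 2/(s - 1) + 7/(s - 1)². Integrate: ∫ A/(s - 1) ds = 2 ln|(s - 1)|; ∫ B/(s - 1)² ds = -7/(s - 1). Sum: 2 ln|(s - 1)| - 7/(s - 1) + C


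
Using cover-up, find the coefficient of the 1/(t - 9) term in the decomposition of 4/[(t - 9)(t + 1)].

Cover (t - 9), set t=9: 4/((t + 1) at t=9) = 4/(10) = 2/5


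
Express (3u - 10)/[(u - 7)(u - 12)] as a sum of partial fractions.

At u=7: P = (3·7 - 10)/(7 - 12) = -11/5. At u=12: Q = (3·12 - 10)/(12 - 7) = 26/5
Result: (-11/5)/(u - 7) + (26/5)/(u - 12)


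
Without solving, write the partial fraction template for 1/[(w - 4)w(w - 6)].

Three distinct linear factors: P/(w - 4) + Q/w + R/(w - 6)


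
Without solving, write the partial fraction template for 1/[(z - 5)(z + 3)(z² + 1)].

Two linear + quadratic: A/(z - 5) + B/(z + 3) + (Cz + D)/(z² + 1)


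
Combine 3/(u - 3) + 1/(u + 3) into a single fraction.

Common denominator (u - 3)(u + 3). Numerator: 3(u + 3) + 1(u - 3) = (3u + 9) + (u - 3) = 4u + 6
Result: (4u + 6)/[(u - 3)(u + 3)]


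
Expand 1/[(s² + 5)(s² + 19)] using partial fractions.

Coefficient matching gives α = γ = 0, β = 1/(19-5) = 1/14, δ = -β = -1/14
Result: (1/14)/(s² + 5) - (1/14)/(s² + 19)


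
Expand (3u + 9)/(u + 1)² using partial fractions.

(3u + 9) = A(u + 1) + B. At u = -1: B = 3·(-1) + 9 = 6. Coeff of u: A = 3
Result: 3/(u + 1) + 6/(u + 1)²


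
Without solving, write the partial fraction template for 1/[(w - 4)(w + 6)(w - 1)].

Three distinct linear factors: A/(w - 4) + B/(w + 6) + C/(w - 1)


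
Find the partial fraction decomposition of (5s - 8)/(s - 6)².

(5s - 8) = P(s - 6) + Q. At s = 6: Q = 5·6 - 8 = 22. Coeff of s: P = 5
Result: 5/(s - 6) + 22/(s - 6)²


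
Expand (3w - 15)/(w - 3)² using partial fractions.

(3w - 15) = P(w - 3) + Q. At w = 3: Q = 3·3 - 15 = -6. Coeff of w: P = 3
Result: 3/(w - 3) - 6/(w - 3)²


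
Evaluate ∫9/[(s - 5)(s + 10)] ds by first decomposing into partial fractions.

Decompose: 9/[(s - 5)(s + 10)] = (3/5)/(s - 5) - (3/5)/(s + 10). Integrate each term: (3/5) ln|(s - 5)| - (3/5) ln|(s + 10)| + C


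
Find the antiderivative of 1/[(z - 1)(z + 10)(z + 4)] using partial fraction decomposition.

Cover-up: A = 1/55, B = 1/66, C = -1/30. Decomposition: (1/55)/(z - 1) + (1/66)/(z + 10) - (1/30)/(z + 4). Integrate each term: (1/55) ln|(z - 1)| + (1/66) ln|(z + 10)| - (1/30) ln|(z + 4)| + C


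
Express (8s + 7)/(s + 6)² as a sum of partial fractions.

(8s + 7) = A(s + 6) + B. At s = -6: B = 8·(-6) + 7 = -41. Coeff of s: A = 8
Result: 8/(s + 6) - 41/(s + 6)²


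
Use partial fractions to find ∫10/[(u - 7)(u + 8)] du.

Decompose: 10/[(u - 7)(u + 8)] = (2/3)/(u - 7) - (2/3)/(u + 8). Integrate each term: (2/3) ln|(u - 7)| - (2/3) ln|(u + 8)| + C


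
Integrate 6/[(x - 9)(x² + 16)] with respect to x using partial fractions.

Cover-up at x=9: α = 6/(9²+16) = 6/97. Coeff matching: β = -6/97, γ = -54/97. Decomposition: (6/97)/(x - 9) - ((6/97)x + 54/97)/(x² + 16). Integrate: linear → ln, quadratic → (1/2)ln + arctan: (6/97) ln|(x - 9)| - (3/97) ln(x² + 16) - (27/194) arctan(x/4) + C


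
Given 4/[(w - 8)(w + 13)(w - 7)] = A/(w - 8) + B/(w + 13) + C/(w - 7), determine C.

Cover-up at w = 7: C = 4/[(7 - 8)(7 + 13)] = 4/[(-1)(20)] = -4/20 = -1/5


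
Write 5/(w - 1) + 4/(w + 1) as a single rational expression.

Common denominator (w - 1)(w + 1). Numerator: 5(w + 1) + 4(w - 1) = (5w + 5) + (4w - 4) = 9w + 1
Result: (9w + 1)/[(w - 1)(w + 1)]


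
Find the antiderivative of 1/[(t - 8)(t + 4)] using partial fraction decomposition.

Decompose: 1/[(t - 8)(t + 4)] = (1/12)/(t - 8) - (1/12)/(t + 4). Integrate each term: (1/12) ln|(t - 8)| - (1/12) ln|(t + 4)| + C


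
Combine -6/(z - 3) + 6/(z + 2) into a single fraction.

Common denominator (z - 3)(z + 2). Numerator: -6(z + 2) + 6(z - 3) = (-6z - 12) + (6z - 18) = -30
Result: (-30)/[(z - 3)(z + 2)]


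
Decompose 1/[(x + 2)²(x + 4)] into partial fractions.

Cover-up at x=-4: R = 1/(-4 + 2)² = 1/4. Cover-up at x=-2: Q = 1/(-2 + 4) = 1/2. Comparing x² coeff: P = -R = -1/4
Result: (-1/4)/(x + 2) + (1/2)/(x + 2)² + (1/4)/(x + 4)


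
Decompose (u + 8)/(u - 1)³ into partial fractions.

(u + 8) = P(u - 1)² + Q(u - 1) + R. At u = 1: R = 1·1 + 8 = 9. Coefficients: P = 0, Q = 1
Result: 1/(u - 1)² + 9/(u - 1)³


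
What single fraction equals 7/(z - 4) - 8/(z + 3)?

Common denominator (z - 4)(z + 3). Numerator: 7(z + 3) - 8(z - 4) = (7z + 21) - (8z - 32) = -z + 53
Result: (-z + 53)/[(z - 4)(z + 3)]


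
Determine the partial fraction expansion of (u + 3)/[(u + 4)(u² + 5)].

At u=-4: α = (1·(-4) + 3)/((-4)² + 5) = -1/21. β = -α = 1/21, γ = 1 - (-4)·α = 17/21
Result: (-1/21)/(u + 4) + ((1/21)u + 17/21)/(u² + 5)


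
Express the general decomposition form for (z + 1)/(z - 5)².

Repeated linear factor: α/(z - 5) + β/(z - 5)²


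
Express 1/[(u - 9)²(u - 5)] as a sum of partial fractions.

Cover-up at u=5: R = 1/(5 - 9)² = 1/16. Cover-up at u=9: Q = 1/(9 - 5) = 1/4. Comparing u² coeff: P = -R = -1/16
Result: (-1/16)/(u - 9) + (1/4)/(u - 9)² + (1/16)/(u - 5)


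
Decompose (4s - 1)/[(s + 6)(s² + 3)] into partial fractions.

At s=-6: α = (4·(-6) - 1)/((-6)² + 3) = -25/39. β = -α = 25/39, γ = 4 - (-6)·α = 2/13
Result: (-25/39)/(s + 6) + ((25/39)s + 2/13)/(s² + 3)


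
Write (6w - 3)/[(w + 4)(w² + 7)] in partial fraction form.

At w=-4: A = (6·(-4) - 3)/((-4)² + 7) = -27/23. B = -A = 27/23, C = 6 - (-4)·A = 30/23
Result: (-27/23)/(w + 4) + ((27/23)w + 30/23)/(w² + 7)


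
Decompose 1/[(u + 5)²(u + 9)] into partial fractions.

Cover-up at u=-9: γ = 1/(-9 + 5)² = 1/16. Cover-up at u=-5: β = 1/(-5 + 9) = 1/4. Comparing u² coeff: α = -γ = -1/16
Result: (-1/16)/(u + 5) + (1/4)/(u + 5)² + (1/16)/(u + 9)


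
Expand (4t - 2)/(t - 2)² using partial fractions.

(4t - 2) = P(t - 2) + Q. At t = 2: Q = 4·2 - 2 = 6. Coeff of t: P = 4
Result: 4/(t - 2) + 6/(t - 2)²


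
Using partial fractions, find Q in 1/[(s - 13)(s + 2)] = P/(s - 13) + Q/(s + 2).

Cover-up at s = -2: Q = 1/(-2 - 13) = -1/15


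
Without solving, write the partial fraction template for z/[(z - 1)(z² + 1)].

Linear + irreducible quadratic: P/(z - 1) + (Qz + R)/(z² + 1)


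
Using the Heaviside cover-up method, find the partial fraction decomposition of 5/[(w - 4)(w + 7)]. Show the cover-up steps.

Cover (w - 4): set w=4, get A = 5/(4 + 7) = 5/11. Cover (w + 7): set w=-7, get B = 5/(-7 - 4) = -5/11.
Result: (5/11)/(w - 4) - (5/11)/(w + 7)


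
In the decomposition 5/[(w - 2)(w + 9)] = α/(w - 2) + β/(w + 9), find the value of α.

Cover-up at w = 2: α = 5/(2 + 9) = 5/11


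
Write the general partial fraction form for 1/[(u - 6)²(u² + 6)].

Repeated linear + quadratic: α/(u - 6) + β/(u - 6)² + (γu + δ)/(u² + 6)


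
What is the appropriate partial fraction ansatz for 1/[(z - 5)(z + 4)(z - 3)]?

Three distinct linear factors: P/(z - 5) + Q/(z + 4) + R/(z - 3)


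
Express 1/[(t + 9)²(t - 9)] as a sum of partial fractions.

Cover-up at t=9: γ = 1/(9 + 9)² = 1/324. Cover-up at t=-9: β = 1/(-9 - 9) = -1/18. Comparing t² coeff: α = -γ = -1/324
Result: (-1/324)/(t + 9) - (1/18)/(t + 9)² + (1/324)/(t - 9)


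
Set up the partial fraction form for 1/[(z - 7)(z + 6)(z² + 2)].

Two linear + quadratic: A/(z - 7) + B/(z + 6) + (Cz + D)/(z² + 2)


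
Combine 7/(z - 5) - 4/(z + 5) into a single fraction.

Common denominator (z - 5)(z + 5). Numerator: 7(z + 5) - 4(z - 5) = (7z + 35) - (4z - 20) = 3z + 55
Result: (3z + 55)/[(z - 5)(z + 5)]


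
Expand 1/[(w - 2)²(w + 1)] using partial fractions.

Cover-up at w=-1: C = 1/(-1 - 2)² = 1/9. Cover-up at w=2: B = 1/(2 + 1) = 1/3. Comparing w² coeff: A = -C = -1/9
Result: (-1/9)/(w - 2) + (1/3)/(w - 2)² + (1/9)/(w + 1)


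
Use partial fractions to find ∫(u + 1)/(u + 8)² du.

Decompose: A = 1, B = 1·(-8) + 1 = -7, so (u + 1)/(u + 8)² = 1/(u + 8) - 7/(u + 8)². Integrate: ∫ A/(u + 8) du = ln|(u + 8)|; ∫ B/(u + 8)² du = 7/(u + 8). Sum: ln|(u + 8)| + 7/(u + 8) + C


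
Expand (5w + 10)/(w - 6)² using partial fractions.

(5w + 10) = A(w - 6) + B. At w = 6: B = 5·6 + 10 = 40. Coeff of w: A = 5
Result: 5/(w - 6) + 40/(w - 6)²


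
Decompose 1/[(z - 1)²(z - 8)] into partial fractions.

Cover-up at z=8: C = 1/(8 - 1)² = 1/49. Cover-up at z=1: B = 1/(1 - 8) = -1/7. Comparing z² coeff: A = -C = -1/49
Result: (-1/49)/(z - 1) - (1/7)/(z - 1)² + (1/49)/(z - 8)


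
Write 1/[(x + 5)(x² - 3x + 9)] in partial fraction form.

Cover-up at x = -5: P = 1/((-5)² - 3·(-5) + 9) = 1/49. Then Q = -P = -1/49, R = -P·(-3 - 5) = 8/49
Result: (1/49)/(x + 5) - ((1/49)x - 8/49)/(x² - 3x + 9)


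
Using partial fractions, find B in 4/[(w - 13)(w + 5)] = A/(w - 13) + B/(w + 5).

Cover-up at w = -5: B = 4/(-5 - 13) = -4/18 = -2/9
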